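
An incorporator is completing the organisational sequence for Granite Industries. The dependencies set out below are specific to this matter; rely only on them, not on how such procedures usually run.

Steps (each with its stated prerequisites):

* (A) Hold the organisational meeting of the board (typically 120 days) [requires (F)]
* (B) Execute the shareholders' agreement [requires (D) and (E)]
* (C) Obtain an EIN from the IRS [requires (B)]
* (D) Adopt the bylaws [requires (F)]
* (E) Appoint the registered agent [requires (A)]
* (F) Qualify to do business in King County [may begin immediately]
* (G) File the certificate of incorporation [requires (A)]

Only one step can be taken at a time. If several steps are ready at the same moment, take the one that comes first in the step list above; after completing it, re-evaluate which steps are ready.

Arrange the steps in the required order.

(F) (A) (D) (E) (B) (C) (G)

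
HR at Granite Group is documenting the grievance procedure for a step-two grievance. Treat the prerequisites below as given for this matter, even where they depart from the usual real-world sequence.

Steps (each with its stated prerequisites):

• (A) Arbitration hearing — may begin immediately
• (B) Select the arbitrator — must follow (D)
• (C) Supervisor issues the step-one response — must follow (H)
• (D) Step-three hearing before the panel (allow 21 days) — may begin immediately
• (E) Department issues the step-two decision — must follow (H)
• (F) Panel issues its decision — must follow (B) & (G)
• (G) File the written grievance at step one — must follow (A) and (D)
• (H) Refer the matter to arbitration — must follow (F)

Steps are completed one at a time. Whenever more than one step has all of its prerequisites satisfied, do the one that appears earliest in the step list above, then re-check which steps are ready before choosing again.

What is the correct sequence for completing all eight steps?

(A), (D), (B), (G), (F), (H), (C), (E)

Nothing is required for (A) and (D). (A) is listed earlier → (A) first.
Next only (D) has its prerequisites met → (D).
(B) and (G) are both available; (B) is listed earlier → (B).
(G) needed (A) and (D), now all done → (G).
(F) needed (B) and (G), now all done → (F).
That leaves (H) as the only ready step → (H).
Ready: (C) and (E). (C) is listed earlier → (C).
(E) is the only step now ready → (E).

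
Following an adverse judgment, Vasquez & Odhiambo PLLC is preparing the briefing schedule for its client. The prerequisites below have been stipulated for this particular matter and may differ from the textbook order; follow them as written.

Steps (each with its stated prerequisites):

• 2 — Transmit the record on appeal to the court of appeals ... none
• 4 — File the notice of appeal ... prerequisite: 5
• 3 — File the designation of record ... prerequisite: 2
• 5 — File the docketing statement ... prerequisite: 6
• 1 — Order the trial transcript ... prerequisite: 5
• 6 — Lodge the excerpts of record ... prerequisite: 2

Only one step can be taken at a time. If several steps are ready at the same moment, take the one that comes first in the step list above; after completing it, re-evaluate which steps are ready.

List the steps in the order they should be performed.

2, 3, 6, 5, 4, 1

Only 2 has no prerequisites, so it is first.
3 and 6 are both available; 3 is listed earlier → 3.
6 needed 2, now all done → 6.
That leaves 5 as the only ready step → 5.
Ready: 4 and 1. 4 is listed earlier → 4.
1 is the only step now ready → 1.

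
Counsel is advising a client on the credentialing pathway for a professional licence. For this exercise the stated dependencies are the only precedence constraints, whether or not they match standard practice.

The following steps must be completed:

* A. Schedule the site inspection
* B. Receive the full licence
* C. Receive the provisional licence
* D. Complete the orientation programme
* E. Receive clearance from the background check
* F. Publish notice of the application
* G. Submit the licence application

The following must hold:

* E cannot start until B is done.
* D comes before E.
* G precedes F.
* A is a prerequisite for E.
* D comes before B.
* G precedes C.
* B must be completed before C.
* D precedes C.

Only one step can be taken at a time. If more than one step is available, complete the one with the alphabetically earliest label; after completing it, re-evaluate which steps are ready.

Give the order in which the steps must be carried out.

Nothing is required for A, D and G. A has the earlier label → A first.
D and G are both available; D has the earlier label → D.
Ready: B and G. B has the earlier label → B.
Ready: E and G. E has the earlier label → E.
Next only G has its prerequisites met → G.
Ready: C and F. C has the earlier label → C.
F needed G, now all done → F.

A, D, B, E, G, C, F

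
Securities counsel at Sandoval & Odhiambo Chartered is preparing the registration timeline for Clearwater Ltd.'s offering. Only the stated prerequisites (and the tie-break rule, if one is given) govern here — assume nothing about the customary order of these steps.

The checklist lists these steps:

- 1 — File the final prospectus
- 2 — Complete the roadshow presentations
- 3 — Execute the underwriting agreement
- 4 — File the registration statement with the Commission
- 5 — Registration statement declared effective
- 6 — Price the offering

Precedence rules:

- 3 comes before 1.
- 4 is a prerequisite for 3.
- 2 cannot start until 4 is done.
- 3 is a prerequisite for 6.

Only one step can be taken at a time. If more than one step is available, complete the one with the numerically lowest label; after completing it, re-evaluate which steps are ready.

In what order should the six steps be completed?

Nothing is required for 4 and 5. 4 has the earlier label → 4 first.
2 and 3 now also ready, so the ready set is {2, 3, 5}; 2 has the earlier label → 2.
3 and 5 are both available; 3 has the earlier label → 3.
1 and 6 now also ready, so the ready set is {1, 5, 6}; 1 has the earlier label → 1.
Ready: 5 and 6. 5 has the earlier label → 5.
6 is the only step now ready → 6.

4 → 2 → 3 → 1 → 5 → 6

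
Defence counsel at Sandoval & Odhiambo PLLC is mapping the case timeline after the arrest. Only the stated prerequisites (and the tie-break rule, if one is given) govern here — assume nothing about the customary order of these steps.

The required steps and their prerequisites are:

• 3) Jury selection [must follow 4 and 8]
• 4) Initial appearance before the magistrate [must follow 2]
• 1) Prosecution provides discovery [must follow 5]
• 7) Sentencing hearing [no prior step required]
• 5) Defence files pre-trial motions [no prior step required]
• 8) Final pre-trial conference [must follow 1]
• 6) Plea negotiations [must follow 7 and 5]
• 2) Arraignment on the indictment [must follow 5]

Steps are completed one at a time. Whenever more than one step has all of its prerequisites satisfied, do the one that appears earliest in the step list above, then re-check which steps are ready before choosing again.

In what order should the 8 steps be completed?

7 5 1 8 6 2 4 3

7 and 5 have no prerequisites; 7 is listed earlier, so 7 is first.
That leaves 5 as the only ready step → 5.
Ready: 1, 6 and 2. 1 is listed earlier → 1.
Ready: 8, 6 and 2. 8 is listed earlier → 8.
6 and 2 are both available; 6 is listed earlier → 6.
2 needed 5, now all done → 2.
4 needed 2, now all done → 4.
3 is the only step now ready → 3.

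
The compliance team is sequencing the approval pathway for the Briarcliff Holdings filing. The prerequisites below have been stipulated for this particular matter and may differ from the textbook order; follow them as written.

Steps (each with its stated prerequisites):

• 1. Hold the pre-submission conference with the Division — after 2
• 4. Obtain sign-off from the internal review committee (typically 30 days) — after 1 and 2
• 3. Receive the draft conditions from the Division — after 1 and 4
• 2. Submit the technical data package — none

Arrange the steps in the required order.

2 is the only step with nothing outstanding, so it goes first.
1 needed 2, now all done → 1.
4 needed 1 and 2, now all done → 4.
That leaves 3 as the only ready step → 3.

2, 1, 4, 3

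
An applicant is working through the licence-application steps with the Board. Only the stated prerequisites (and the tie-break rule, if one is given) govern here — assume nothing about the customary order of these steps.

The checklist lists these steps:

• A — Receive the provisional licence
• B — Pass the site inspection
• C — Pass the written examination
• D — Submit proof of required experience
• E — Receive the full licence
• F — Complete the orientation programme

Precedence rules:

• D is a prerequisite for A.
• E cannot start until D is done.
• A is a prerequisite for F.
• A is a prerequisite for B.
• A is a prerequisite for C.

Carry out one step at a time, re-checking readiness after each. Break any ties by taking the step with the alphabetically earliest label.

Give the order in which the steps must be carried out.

D → A → B → C → E → F

D is the only step with nothing outstanding, so it goes first.
Ready: A and E. A has the earlier label → A.
B, C, E and F are all available; B has the earlier label → B.
Now C, E and F have their prerequisites met. C has the earlier label, so C next.
E and F are both available; E has the earlier label → E.
F is the only step now ready → F.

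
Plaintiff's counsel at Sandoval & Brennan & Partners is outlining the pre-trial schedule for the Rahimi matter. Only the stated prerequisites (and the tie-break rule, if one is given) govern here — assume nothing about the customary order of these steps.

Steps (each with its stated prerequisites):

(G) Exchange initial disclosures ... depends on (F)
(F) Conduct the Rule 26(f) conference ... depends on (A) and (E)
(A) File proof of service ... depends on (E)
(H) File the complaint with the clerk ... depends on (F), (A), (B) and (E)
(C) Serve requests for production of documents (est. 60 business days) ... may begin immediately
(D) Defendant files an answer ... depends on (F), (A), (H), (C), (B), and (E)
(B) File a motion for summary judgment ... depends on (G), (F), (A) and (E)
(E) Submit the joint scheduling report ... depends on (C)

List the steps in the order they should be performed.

(C) is the only step with nothing outstanding, so it goes first.
Next only (E) has its prerequisites met → (E).
That leaves (A) as the only ready step → (A).
Next only (F) has its prerequisites met → (F).
(G) is the only step now ready → (G).
That leaves (B) as the only ready step → (B).
(H) needed (F), (A), (B) and (E), now all done → (H).
Next only (D) has its prerequisites met → (D).

(C), (E), (A), (F), (G), (B), (H), (D)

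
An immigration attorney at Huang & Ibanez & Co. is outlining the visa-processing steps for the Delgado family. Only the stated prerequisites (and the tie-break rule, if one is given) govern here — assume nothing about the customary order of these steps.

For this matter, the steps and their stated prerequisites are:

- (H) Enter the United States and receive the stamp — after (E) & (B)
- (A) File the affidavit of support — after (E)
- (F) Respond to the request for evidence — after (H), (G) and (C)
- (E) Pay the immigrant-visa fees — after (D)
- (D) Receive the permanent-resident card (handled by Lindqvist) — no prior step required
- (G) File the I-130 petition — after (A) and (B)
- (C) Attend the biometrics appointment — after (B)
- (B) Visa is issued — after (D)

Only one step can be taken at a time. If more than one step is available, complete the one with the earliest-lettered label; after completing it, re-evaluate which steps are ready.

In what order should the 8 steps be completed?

(D) is the only step with nothing outstanding, so it goes first.
Now (B) and (E) have their prerequisites met. (B) has the earlier label, so (B) next.
(C) and (E) are both available; (C) has the earlier label → (C).
Next only (E) has its prerequisites met → (E).
Now (A) and (H) have their prerequisites met. (A) has the earlier label, so (A) next.
Now (G) and (H) have their prerequisites met. (G) has the earlier label, so (G) next.
(H) is the only step now ready → (H).
(F) needed (C), (G) and (H), now all done → (F).

(D) → (B) → (C) → (E) → (A) → (G) → (H) → (F)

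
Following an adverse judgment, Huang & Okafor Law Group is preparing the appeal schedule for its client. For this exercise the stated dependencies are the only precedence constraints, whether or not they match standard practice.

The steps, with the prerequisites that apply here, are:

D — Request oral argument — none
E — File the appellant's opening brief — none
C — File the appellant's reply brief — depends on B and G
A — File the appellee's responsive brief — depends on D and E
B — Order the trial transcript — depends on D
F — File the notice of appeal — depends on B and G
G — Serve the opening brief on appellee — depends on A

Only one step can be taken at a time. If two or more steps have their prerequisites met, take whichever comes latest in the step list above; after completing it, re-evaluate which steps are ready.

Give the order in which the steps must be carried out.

E D B A G F C

Nothing is required for E and D. E is listed later → E first.
Next only D has its prerequisites met → D.
Now B and A have their prerequisites met. B is listed later, so B next.
That leaves A as the only ready step → A.
G needed A, now all done → G.
Now F and C have their prerequisites met. F is listed later, so F next.
C is the only step now ready → C.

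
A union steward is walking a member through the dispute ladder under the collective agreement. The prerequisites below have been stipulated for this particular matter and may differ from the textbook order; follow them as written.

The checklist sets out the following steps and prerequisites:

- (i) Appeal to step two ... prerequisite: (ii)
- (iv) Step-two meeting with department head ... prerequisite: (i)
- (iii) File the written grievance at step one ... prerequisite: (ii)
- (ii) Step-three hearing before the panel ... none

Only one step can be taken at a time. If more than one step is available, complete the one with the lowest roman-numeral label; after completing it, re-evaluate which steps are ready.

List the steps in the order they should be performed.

(ii) (i) (iii) (iv)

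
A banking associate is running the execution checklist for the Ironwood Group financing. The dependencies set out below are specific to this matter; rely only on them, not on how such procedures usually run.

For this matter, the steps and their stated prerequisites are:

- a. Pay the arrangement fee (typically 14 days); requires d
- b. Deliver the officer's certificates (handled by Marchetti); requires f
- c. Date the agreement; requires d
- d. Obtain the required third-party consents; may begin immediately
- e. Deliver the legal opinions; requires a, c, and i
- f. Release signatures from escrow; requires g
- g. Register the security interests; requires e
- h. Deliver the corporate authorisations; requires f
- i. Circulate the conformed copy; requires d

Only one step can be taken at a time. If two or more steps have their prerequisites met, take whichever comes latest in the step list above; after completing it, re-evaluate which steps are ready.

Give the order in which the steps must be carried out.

d i c a e g f h b

Only d has no prerequisites, so it is first.
i, c and a are all available; i is listed later → i.
c and a are both available; c is listed later → c.
Next only a has its prerequisites met → a.
e is the only step now ready → e.
g needed e, now all done → g.
f needed g, now all done → f.
h and b are both available; h is listed later → h.
That leaves b as the only ready step → b.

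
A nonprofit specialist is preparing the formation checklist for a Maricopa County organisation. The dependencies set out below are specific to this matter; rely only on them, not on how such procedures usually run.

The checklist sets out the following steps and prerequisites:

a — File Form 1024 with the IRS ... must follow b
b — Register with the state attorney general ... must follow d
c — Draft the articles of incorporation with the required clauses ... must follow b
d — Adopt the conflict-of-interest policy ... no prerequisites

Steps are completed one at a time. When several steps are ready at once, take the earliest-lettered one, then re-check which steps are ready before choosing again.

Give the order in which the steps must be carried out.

d has no prerequisites → d first.
That leaves b as the only ready step → b.
a and c are both available; a has the earlier label → a.
That leaves c as the only ready step → c.

d → b → a → c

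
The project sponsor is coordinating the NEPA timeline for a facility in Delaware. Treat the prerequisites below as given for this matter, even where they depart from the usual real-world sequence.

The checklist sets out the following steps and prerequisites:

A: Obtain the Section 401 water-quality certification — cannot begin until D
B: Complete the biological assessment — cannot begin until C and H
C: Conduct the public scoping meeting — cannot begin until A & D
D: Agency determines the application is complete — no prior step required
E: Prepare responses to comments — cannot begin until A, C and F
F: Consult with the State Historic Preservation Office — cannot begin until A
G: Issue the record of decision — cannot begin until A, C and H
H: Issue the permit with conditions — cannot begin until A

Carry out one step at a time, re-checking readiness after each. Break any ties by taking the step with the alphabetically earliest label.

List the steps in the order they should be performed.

D is the only step with nothing outstanding, so it goes first.
Next only A has its prerequisites met → A.
C, F and H are all available; C has the earlier label → C.
F and H are both available; F has the earlier label → F.
E now also ready, so the ready set is {E, H}; E has the earlier label → E.
That leaves H as the only ready step → H.
Now B and G have their prerequisites met. B has the earlier label, so B next.
G is the only step now ready → G.

D, A, C, F, E, H, B, G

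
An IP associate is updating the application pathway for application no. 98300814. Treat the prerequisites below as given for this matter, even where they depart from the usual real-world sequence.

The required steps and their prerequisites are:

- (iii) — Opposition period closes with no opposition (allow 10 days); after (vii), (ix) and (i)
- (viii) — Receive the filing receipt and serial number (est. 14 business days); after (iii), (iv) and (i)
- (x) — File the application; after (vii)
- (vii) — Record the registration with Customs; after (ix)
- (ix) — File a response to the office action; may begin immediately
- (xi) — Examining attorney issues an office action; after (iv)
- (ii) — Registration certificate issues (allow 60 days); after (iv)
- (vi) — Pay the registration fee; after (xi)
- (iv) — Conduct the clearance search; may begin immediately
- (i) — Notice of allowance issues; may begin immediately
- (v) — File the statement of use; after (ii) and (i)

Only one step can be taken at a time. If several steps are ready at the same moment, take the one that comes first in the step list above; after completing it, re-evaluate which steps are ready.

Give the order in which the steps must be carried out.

(ix), (iv) and (i) have no prerequisites; (ix) is listed earlier, so (ix) is first.
(vii), (iv) and (i) are all available; (vii) is listed earlier → (vii).
Now (x), (iv) and (i) have their prerequisites met. (x) is listed earlier, so (x) next.
Now (iv) and (i) have their prerequisites met. (iv) is listed earlier, so (iv) next.
Now (xi), (ii) and (i) have their prerequisites met. (xi) is listed earlier, so (xi) next.
(ii), (vi) and (i) are all available; (ii) is listed earlier → (ii).
Now (vi) and (i) have their prerequisites met. (vi) is listed earlier, so (vi) next.
Next only (i) has its prerequisites met → (i).
(iii) and (v) are both available; (iii) is listed earlier → (iii).
(viii) now also ready, so the ready set is {(viii), (v)}; (viii) is listed earlier → (viii).
(v) needed (ii) and (i), now all done → (v).

(ix) → (vii) → (x) → (iv) → (xi) → (ii) → (vi) → (i) → (iii) → (viii) → (v)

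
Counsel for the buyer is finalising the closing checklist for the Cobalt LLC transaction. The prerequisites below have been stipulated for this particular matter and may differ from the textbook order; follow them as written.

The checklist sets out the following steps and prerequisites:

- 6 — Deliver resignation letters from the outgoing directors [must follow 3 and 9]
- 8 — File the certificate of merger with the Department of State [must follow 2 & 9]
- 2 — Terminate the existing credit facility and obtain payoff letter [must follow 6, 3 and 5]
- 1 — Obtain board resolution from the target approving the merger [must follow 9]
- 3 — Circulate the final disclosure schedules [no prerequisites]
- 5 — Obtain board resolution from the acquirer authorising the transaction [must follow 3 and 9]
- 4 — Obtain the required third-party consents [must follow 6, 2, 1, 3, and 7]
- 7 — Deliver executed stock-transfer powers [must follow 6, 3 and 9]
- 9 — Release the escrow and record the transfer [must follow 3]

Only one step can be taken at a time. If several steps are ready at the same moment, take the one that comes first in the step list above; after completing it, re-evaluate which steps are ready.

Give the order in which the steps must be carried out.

3 9 6 1 5 2 8 7 4

3 has no prerequisites → 3 first.
9 is the only step now ready → 9.
Now 6, 1 and 5 have their prerequisites met. 6 is listed earlier, so 6 next.
7 now also ready, so the ready set is {1, 5, 7}; 1 is listed earlier → 1.
5 and 7 are both available; 5 is listed earlier → 5.
2 now also ready, so the ready set is {2, 7}; 2 is listed earlier → 2.
Ready: 8 and 7. 8 is listed earlier → 8.
7 needed 6, 3 and 9, now all done → 7.
4 needed 6, 2, 1, 3 and 7, now all done → 4.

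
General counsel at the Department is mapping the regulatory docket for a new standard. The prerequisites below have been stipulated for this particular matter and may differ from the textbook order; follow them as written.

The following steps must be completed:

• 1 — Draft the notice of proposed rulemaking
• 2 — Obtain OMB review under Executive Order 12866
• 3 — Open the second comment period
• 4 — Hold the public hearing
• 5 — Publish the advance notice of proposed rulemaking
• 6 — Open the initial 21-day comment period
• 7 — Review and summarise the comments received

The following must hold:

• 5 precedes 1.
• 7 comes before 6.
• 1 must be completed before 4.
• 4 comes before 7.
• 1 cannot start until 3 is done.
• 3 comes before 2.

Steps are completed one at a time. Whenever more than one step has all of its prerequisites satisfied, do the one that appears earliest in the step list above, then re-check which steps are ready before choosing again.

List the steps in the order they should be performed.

3, 2, 5, 1, 4, 7, 6

3 and 5 have no prerequisites; 3 is listed earlier, so 3 is first.
2 and 5 are both available; 2 is listed earlier → 2.
Next only 5 has its prerequisites met → 5.
1 needed 3 and 5, now all done → 1.
4 is the only step now ready → 4.
Next only 7 has its prerequisites met → 7.
6 needed 7, now all done → 6.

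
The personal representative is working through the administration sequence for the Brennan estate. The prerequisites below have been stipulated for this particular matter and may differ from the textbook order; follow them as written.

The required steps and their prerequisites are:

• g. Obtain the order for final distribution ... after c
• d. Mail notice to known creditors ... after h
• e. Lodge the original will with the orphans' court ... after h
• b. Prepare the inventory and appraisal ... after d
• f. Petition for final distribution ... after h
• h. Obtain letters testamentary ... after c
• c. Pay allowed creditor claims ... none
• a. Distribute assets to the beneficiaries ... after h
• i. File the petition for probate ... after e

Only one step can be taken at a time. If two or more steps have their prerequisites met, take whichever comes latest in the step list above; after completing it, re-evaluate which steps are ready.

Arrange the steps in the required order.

c, h, a, f, e, i, d, b, g

Only c has no prerequisites, so it is first.
h and g are both available; h is listed later → h.
a, f, e and d now also ready, so the ready set is {a, f, e, d, g}; a is listed later → a.
Now f, e, d and g have their prerequisites met. f is listed later, so f next.
e, d and g are all available; e is listed later → e.
Ready: i, d and g. i is listed later → i.
d and g are both available; d is listed later → d.
Ready: b and g. b is listed later → b.
That leaves g as the only ready step → g.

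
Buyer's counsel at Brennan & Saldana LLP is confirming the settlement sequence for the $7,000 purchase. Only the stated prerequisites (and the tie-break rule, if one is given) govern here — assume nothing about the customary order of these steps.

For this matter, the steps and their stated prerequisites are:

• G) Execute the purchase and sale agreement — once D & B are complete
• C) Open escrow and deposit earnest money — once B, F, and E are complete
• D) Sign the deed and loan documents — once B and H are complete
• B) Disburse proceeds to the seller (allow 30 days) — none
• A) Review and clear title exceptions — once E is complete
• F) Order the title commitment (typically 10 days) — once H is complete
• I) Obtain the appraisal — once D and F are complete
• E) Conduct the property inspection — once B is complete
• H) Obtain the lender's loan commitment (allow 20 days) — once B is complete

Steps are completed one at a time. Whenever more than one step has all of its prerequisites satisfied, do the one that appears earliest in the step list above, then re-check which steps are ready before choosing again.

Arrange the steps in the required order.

B is the only step with nothing outstanding, so it goes first.
Ready: E and H. E is listed earlier → E.
Ready: A and H. A is listed earlier → A.
That leaves H as the only ready step → H.
D and F are both available; D is listed earlier → D.
Ready: G and F. G is listed earlier → G.
Next only F has its prerequisites met → F.
Now C and I have their prerequisites met. C is listed earlier, so C next.
That leaves I as the only ready step → I.

B, E, A, H, D, G, F, C, I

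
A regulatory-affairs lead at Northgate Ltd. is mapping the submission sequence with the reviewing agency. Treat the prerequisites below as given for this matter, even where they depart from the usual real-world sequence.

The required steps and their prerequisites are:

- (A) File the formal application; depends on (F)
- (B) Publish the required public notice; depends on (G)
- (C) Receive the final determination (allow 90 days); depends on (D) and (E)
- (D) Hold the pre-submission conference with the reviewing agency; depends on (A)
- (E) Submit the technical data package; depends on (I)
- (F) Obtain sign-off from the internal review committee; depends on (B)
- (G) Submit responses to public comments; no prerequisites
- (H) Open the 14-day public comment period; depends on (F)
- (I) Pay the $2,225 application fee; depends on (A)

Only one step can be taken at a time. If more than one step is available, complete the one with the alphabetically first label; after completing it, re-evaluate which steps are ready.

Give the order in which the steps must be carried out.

(G), (B), (F), (A), (D), (H), (I), (E), (C)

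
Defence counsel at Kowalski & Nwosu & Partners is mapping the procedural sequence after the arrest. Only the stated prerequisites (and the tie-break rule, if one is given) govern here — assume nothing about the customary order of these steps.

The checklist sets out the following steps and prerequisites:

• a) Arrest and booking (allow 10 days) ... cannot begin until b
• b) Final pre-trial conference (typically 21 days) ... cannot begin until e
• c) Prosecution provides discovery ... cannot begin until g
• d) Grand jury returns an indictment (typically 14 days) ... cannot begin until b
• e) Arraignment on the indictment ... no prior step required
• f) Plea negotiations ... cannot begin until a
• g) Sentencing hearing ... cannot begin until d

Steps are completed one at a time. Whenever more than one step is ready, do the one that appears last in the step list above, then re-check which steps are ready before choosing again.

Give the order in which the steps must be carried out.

e has no prerequisites → e first.
b is the only step now ready → b.
Now d and a have their prerequisites met. d is listed later, so d next.
g and a are both available; g is listed later → g.
c now also ready, so the ready set is {c, a}; c is listed later → c.
Next only a has its prerequisites met → a.
f is the only step now ready → f.

e, b, d, g, c, a, f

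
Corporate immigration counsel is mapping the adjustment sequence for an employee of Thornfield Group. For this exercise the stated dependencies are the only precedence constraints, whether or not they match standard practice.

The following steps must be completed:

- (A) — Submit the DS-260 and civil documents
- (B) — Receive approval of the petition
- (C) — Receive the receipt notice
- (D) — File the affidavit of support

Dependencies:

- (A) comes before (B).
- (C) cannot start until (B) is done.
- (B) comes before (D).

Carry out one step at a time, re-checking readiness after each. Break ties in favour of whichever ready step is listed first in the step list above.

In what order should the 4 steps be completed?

(A) (B) (C) (D)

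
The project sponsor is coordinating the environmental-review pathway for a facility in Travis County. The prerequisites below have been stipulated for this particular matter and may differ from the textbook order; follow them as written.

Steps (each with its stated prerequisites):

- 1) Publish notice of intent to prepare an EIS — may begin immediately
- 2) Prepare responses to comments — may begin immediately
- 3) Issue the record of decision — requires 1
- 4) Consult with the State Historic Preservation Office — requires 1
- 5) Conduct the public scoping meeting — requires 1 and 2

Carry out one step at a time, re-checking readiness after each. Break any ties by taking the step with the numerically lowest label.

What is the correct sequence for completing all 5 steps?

Nothing is required for 1 and 2. 1 has the earlier label → 1 first.
Ready: 2, 3 and 4. 2 has the earlier label → 2.
Ready: 3, 4 and 5. 3 has the earlier label → 3.
Ready: 4 and 5. 4 has the earlier label → 4.
That leaves 5 as the only ready step → 5.

1 → 2 → 3 → 4 → 5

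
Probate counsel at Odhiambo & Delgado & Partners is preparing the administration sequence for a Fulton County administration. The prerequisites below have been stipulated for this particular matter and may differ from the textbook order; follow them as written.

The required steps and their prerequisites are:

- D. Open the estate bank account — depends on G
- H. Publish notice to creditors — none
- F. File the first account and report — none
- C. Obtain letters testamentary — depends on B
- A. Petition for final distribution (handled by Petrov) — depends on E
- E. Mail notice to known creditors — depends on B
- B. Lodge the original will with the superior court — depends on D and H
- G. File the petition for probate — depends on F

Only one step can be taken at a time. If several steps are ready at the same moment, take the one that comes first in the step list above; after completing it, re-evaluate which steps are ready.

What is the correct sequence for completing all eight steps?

H, F, G, D, B, C, E, A

Nothing is required for H and F. H is listed earlier → H first.
That leaves F as the only ready step → F.
That leaves G as the only ready step → G.
D is the only step now ready → D.
B is the only step now ready → B.
C and E are both available; C is listed earlier → C.
E needed B, now all done → E.
A is the only step now ready → A.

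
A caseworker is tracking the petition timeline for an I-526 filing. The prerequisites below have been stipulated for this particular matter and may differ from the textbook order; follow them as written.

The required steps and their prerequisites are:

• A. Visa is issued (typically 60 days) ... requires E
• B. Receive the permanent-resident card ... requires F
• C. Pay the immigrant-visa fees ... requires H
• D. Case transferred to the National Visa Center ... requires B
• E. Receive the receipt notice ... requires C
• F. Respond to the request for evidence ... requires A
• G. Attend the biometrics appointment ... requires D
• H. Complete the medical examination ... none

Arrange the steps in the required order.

H, C, E, A, F, B, D, G

Only H has no prerequisites, so it is first.
That leaves C as the only ready step → C.
E needed C, now all done → E.
A needed E, now all done → A.
F is the only step now ready → F.
B needed F, now all done → B.
D is the only step now ready → D.
G is the only step now ready → G.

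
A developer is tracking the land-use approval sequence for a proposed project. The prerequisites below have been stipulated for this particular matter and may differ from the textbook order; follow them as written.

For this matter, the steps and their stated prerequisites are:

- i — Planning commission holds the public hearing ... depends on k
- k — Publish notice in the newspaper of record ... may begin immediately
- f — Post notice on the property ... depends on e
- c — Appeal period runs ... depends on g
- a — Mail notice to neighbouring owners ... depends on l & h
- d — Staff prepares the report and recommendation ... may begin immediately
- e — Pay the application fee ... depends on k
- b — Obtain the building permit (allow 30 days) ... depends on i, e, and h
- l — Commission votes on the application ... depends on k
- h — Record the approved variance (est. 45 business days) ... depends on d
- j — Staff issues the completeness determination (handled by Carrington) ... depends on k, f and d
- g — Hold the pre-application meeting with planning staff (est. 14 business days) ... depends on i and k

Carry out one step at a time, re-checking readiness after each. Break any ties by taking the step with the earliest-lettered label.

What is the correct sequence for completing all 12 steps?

d h k e f i b g c j l a

d and k have no prerequisites; d has the earlier label, so d is first.
Now h and k have their prerequisites met. h has the earlier label, so h next.
That leaves k as the only ready step → k.
Ready: e, i and l. e has the earlier label → e.
Now f, i and l have their prerequisites met. f has the earlier label, so f next.
Ready: i, j and l. i has the earlier label → i.
b, g, j and l are all available; b has the earlier label → b.
Now g, j and l have their prerequisites met. g has the earlier label, so g next.
Ready: c, j and l. c has the earlier label → c.
j and l are both available; j has the earlier label → j.
l needed k, now all done → l.
a needed h and l, now all done → a.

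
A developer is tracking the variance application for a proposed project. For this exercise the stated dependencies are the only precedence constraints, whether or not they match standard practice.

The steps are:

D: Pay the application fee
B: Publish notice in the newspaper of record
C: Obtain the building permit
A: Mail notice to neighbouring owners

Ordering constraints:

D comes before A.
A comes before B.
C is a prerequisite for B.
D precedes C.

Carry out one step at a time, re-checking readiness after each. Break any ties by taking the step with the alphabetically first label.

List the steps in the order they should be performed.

D, A, C, B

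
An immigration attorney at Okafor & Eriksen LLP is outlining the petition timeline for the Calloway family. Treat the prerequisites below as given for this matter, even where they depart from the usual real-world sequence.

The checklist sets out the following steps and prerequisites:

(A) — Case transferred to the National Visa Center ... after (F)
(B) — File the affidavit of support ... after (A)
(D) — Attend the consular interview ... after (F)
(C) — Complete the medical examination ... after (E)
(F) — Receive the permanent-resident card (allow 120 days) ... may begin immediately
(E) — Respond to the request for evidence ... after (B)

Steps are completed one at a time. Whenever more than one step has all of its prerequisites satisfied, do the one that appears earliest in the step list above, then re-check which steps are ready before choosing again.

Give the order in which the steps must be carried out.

(F), (A), (B), (D), (E), (C)

Only (F) has no prerequisites, so it is first.
Ready: (A) and (D). (A) is listed earlier → (A).
(B) now also ready, so the ready set is {(B), (D)}; (B) is listed earlier → (B).
(E) now also ready, so the ready set is {(D), (E)}; (D) is listed earlier → (D).
Next only (E) has its prerequisites met → (E).
That leaves (C) as the only ready step → (C).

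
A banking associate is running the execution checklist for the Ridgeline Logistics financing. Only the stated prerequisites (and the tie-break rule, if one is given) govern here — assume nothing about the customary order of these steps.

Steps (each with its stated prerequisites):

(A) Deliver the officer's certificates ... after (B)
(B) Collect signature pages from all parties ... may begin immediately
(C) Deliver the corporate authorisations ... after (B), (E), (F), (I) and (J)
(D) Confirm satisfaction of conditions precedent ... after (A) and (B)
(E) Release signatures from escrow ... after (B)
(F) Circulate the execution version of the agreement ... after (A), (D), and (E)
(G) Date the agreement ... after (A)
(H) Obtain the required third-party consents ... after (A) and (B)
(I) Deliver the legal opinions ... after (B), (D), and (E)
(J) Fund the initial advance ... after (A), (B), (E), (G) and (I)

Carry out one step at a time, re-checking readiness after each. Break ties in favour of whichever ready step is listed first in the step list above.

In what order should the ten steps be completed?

(B), (A), (D), (E), (F), (G), (H), (I), (J), (C)

(B) has no prerequisites → (B) first.
(A) and (E) are both available; (A) is listed earlier → (A).
(D), (G) and (H) now also ready, so the ready set is {(D), (E), (G), (H)}; (D) is listed earlier → (D).
Ready: (E), (G) and (H). (E) is listed earlier → (E).
Now (F), (G), (H) and (I) have their prerequisites met. (F) is listed earlier, so (F) next.
Ready: (G), (H) and (I). (G) is listed earlier → (G).
(H) and (I) are both available; (H) is listed earlier → (H).
That leaves (I) as the only ready step → (I).
Next only (J) has its prerequisites met → (J).
That leaves (C) as the only ready step → (C).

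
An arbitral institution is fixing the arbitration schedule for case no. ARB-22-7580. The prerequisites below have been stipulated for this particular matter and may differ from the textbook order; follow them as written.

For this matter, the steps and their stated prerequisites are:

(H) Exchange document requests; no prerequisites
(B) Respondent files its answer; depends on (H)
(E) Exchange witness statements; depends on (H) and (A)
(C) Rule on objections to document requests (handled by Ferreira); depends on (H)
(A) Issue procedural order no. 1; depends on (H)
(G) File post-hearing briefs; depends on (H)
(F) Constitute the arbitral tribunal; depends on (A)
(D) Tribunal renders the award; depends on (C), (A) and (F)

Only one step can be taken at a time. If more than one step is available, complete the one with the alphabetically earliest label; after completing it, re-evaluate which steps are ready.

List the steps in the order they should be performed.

(H) (A) (B) (C) (E) (F) (D) (G)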